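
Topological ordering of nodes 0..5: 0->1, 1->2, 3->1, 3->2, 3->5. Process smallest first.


Kahn's algorithm, process smallest node first
Order: [0, 3, 1, 2, 4, 5]


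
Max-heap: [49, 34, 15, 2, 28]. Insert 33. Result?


Append 33: [49, 34, 15, 2, 28, 33]
Bubble up: swap idx 5(33) with idx 2(15)
Result: [49, 34, 33, 2, 28, 15]


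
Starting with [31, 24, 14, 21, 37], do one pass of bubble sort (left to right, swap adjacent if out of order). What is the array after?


After one pass: [24, 14, 21, 31, 37]


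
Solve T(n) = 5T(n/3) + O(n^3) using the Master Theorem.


a=5, b=3, c=3. log_3(5)=1.465 < c=3. Case 3: O(n^c) = O(n^3)
Complexity: O(n^3)


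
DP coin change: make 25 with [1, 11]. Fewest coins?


dp[0]=0; dp[i]=1+min(dp[i-c] for c in coins)
...dp[20]=10, dp[21]=11, dp[22]=2, dp[23]=3, dp[24]=4, dp[25]=5
Minimum coins for 25 = 5


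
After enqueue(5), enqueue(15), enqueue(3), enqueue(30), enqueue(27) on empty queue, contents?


enqueue(5) -> [5]
enqueue(15) -> [5, 15]
enqueue(3) -> [5, 15, 3]
enqueue(30) -> [5, 15, 3, 30]
enqueue(27) -> [5, 15, 3, 30, 27]
Final queue (front to back): [5, 15, 3, 30, 27]


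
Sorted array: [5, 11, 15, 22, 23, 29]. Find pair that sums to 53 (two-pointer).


Two pointers: lo=0, hi=5
No pair sums to 53


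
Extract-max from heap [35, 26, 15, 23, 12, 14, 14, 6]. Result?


Max = 35
Replace root with last, heapify down
Resulting heap: [26, 23, 15, 6, 12, 14, 14]


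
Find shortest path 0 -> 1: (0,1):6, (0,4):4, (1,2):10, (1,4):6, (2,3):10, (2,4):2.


Dijkstra from 0:
Distances: {0: 0, 1: 6, 2: 6, 3: 16, 4: 4}
Shortest distance to 1 = 6, path = [0, 1]


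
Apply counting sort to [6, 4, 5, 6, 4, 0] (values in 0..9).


Count array: [1, 0, 0, 0, 2, 1, 2, 0, 0, 0]
Reconstruct: [0, 4, 4, 5, 6, 6]


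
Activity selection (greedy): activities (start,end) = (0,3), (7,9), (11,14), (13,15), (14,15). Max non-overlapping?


Greedy: pick earliest-ending, then skip overlaps.
Selected (4 activities): [(0, 3), (7, 9), (11, 14), (14, 15)]


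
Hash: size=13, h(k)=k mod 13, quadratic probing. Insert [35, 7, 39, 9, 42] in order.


Insertions: 35->slot 9; 7->slot 7; 39->slot 0; 9->slot 10; 42->slot 3
Table: [39, None, None, 42, None, None, None, 7, None, 35, 9, None, None]


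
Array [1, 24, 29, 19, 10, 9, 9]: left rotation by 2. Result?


Left rotate by 2: [29, 19, 10, 9, 9, 1, 24]


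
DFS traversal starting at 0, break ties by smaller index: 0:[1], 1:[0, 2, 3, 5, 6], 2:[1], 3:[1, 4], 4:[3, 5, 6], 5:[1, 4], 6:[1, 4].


DFS stack-based: start with [0]
Visit order: [0, 1, 2, 3, 4, 5, 6]


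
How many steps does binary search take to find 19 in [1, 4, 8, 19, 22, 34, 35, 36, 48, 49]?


Search for 19:
[0,9] mid=4 arr[4]=22
[0,3] mid=1 arr[1]=4
[2,3] mid=2 arr[2]=8
[3,3] mid=3 arr[3]=19
Total: 4 comparisons


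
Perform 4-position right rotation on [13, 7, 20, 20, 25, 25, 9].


Right rotate by 4: [20, 25, 25, 9, 13, 7, 20]


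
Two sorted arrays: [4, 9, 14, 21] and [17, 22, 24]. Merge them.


Compare heads, take smaller each step.
Merged: [4, 9, 14, 17, 21, 22, 24]


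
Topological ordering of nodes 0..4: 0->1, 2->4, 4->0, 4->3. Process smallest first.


Kahn's algorithm, process smallest node first
Order: [2, 4, 0, 1, 3]


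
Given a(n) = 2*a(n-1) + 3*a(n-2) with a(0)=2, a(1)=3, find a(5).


Build bottom-up:
...a(3)=33, a(4)=102, a(5)=2*102+3*33=303


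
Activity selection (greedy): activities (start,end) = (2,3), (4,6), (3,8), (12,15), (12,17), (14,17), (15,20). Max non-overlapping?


Greedy: pick earliest-ending, then skip overlaps.
Selected (4 activities): [(2, 3), (4, 6), (12, 15), (15, 20)]


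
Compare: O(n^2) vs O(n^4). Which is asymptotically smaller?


quadratic grows slower than quartic
O(n^2) is asymptotically smaller; O(n^4) grows faster


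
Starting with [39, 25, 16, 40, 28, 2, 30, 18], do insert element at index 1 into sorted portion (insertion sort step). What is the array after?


After one pass: [25, 39, 16, 40, 28, 2, 30, 18]


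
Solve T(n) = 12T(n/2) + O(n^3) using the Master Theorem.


a=12, b=2, c=3. log_2(12)=3.585 > c=3. Case 1: O(n^log_b(a)) = O(n^3.585)
Complexity: O(n^3.585)


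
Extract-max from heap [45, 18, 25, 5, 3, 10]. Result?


Max = 45
Replace root with last, heapify down
Resulting heap: [25, 18, 10, 5, 3]


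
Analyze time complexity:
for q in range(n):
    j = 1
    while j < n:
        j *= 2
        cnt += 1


Per nesting level: O(n) * O(log n) = O(n log n)
Complexity: O(n log n)


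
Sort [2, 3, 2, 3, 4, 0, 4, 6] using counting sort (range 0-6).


Count array: [1, 0, 2, 2, 2, 0, 1]
Reconstruct: [0, 2, 2, 3, 3, 4, 4, 6]


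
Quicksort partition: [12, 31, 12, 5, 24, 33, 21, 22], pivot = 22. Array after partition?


Elements <= 22 go left of pivot.
Result: [12, 12, 5, 21, 22, 33, 31, 24], pivot at index 4


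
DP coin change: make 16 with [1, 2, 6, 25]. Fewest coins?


dp[0]=0; dp[i]=1+min(dp[i-c] for c in coins)
...dp[11]=4, dp[12]=2, dp[13]=3, dp[14]=3, dp[15]=4, dp[16]=4
Minimum coins for 16 = 4


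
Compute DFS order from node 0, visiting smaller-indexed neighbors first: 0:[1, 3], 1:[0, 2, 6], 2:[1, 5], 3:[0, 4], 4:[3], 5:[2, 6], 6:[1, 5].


DFS stack-based: start with [0]
Visit order: [0, 1, 2, 5, 6, 3, 4]


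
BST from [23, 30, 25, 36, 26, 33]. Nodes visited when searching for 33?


BST root = 23
Search for 33: compare at each node
Path: [23, 30, 36, 33]


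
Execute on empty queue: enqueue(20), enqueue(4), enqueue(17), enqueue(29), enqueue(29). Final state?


enqueue(20) -> [20]
enqueue(4) -> [20, 4]
enqueue(17) -> [20, 4, 17]
enqueue(29) -> [20, 4, 17, 29]
enqueue(29) -> [20, 4, 17, 29, 29]
Final queue (front to back): [20, 4, 17, 29, 29]


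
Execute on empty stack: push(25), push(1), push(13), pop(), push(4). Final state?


push(25) -> [25]
push(1) -> [25, 1]
push(13) -> [25, 1, 13]
pop() returns 13 -> [25, 1]
push(4) -> [25, 1, 4]
Final stack (bottom to top): [25, 1, 4]


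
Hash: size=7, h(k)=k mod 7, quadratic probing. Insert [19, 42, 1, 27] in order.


Insertions: 19->slot 5; 42->slot 0; 1->slot 1; 27->slot 6
Table: [42, 1, None, None, None, 19, 27]


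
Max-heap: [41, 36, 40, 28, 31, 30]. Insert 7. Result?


Append 7: [41, 36, 40, 28, 31, 30, 7]
Bubble up: no swaps needed
Result: [41, 36, 40, 28, 31, 30, 7]


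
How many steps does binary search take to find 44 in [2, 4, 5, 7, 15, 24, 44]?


Search for 44:
[0,6] mid=3 arr[3]=7
[4,6] mid=5 arr[5]=24
[6,6] mid=6 arr[6]=44
Total: 3 comparisons


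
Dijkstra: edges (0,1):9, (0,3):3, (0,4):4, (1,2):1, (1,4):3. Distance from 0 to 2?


Dijkstra from 0:
Distances: {0: 0, 1: 7, 2: 8, 3: 3, 4: 4}
Shortest distance to 2 = 8, path = [0, 4, 1, 2]


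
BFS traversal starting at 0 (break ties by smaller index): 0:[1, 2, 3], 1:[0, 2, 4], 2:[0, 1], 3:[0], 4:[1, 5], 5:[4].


BFS queue: start with [0]
Visit order: [0, 1, 2, 3, 4, 5]


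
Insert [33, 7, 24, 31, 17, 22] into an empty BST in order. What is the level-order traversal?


Root = 33; build tree by BST insertion.
Level-Order traversal: [33, 7, 24, 17, 31, 22]


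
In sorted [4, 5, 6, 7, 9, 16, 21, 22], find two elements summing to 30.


Two pointers: lo=0, hi=7
Found pair: (9, 21) summing to 30


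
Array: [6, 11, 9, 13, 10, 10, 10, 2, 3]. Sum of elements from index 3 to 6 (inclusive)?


Prefix sums: [0, 6, 17, 26, 39, 49, 59, 69, 71, 74]
Sum[3..6] = prefix[7] - prefix[3] = 69 - 26 = 43


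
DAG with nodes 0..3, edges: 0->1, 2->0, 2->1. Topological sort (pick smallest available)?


Kahn's algorithm, process smallest node first
Order: [2, 0, 1, 3]


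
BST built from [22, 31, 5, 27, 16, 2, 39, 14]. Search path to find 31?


BST root = 22
Search for 31: compare at each node
Path: [22, 31]


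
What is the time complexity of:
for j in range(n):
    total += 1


Per nesting level: O(n) = O(n)
Complexity: O(n)


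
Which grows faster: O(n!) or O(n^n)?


factorial grows slower than n^n
O(n!) is asymptotically smaller; O(n^n) grows faster


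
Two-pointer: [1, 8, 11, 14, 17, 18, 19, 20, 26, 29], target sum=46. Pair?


Two pointers: lo=0, hi=9
Found pair: (17, 29) summing to 46


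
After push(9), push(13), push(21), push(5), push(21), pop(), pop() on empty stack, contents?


push(9) -> [9]
push(13) -> [9, 13]
push(21) -> [9, 13, 21]
push(5) -> [9, 13, 21, 5]
push(21) -> [9, 13, 21, 5, 21]
pop() returns 21 -> [9, 13, 21, 5]
pop() returns 5 -> [9, 13, 21]
Final stack (bottom to top): [9, 13, 21]


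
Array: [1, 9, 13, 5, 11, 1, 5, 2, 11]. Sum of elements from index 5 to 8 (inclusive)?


Prefix sums: [0, 1, 10, 23, 28, 39, 40, 45, 47, 58]
Sum[5..8] = prefix[9] - prefix[5] = 58 - 39 = 19


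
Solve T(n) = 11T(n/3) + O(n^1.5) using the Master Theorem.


a=11, b=3, c=1.5. log_3(11)=2.183 > c=1.5. Case 1: O(n^log_b(a)) = O(n^2.183)
Complexity: O(n^2.183)


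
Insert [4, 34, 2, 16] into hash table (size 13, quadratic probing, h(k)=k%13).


Insertions: 4->slot 4; 34->slot 8; 2->slot 2; 16->slot 3
Table: [None, None, 2, 16, 4, None, None, None, 34, None, None, None, None]


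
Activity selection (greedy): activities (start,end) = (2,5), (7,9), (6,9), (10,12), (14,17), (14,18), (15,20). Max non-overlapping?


Greedy: pick earliest-ending, then skip overlaps.
Selected (4 activities): [(2, 5), (7, 9), (10, 12), (14, 17)]


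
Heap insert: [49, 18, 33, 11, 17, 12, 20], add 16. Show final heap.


Append 16: [49, 18, 33, 11, 17, 12, 20, 16]
Bubble up: swap idx 7(16) with idx 3(11)
Result: [49, 18, 33, 16, 17, 12, 20, 11]


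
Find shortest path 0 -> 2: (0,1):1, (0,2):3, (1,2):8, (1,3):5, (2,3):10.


Dijkstra from 0:
Distances: {0: 0, 1: 1, 2: 3, 3: 6}
Shortest distance to 2 = 3, path = [0, 2]


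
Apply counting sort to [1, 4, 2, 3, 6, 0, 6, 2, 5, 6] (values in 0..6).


Count array: [1, 1, 2, 1, 1, 1, 3]
Reconstruct: [0, 1, 2, 2, 3, 4, 5, 6, 6, 6]


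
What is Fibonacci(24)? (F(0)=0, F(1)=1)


F(n)=F(n-1)+F(n-2)
...F(22)=17711, F(23)=28657, F(24)=46368


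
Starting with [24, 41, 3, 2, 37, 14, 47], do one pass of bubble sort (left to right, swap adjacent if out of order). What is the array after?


After one pass: [24, 3, 2, 37, 14, 41, 47]


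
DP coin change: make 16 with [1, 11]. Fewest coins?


dp[0]=0; dp[i]=1+min(dp[i-c] for c in coins)
...dp[11]=1, dp[12]=2, dp[13]=3, dp[14]=4, dp[15]=5, dp[16]=6
Minimum coins for 16 = 6


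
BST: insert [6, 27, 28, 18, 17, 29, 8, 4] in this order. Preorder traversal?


Root = 6; build tree by BST insertion.
Preorder traversal: [6, 4, 27, 18, 17, 8, 28, 29]


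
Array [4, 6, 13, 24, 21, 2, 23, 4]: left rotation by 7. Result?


Left rotate by 7: [4, 4, 6, 13, 24, 21, 2, 23]


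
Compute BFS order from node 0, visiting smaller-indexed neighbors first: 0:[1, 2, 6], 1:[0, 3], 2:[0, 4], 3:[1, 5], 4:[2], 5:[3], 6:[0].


BFS queue: start with [0]
Visit order: [0, 1, 2, 6, 3, 4, 5]


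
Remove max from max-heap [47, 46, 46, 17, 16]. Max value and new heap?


Max = 47
Replace root with last, heapify down
Resulting heap: [46, 17, 46, 16]


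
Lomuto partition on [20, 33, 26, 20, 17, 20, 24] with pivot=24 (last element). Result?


Elements <= 24 go left of pivot.
Result: [20, 20, 17, 20, 24, 33, 26], pivot at index 4


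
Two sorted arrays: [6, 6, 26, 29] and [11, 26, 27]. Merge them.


Compare heads, take smaller each step.
Merged: [6, 6, 11, 26, 26, 27, 29]


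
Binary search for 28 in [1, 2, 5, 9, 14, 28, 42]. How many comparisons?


Search for 28:
[0,6] mid=3 arr[3]=9
[4,6] mid=5 arr[5]=28
Total: 2 comparisons


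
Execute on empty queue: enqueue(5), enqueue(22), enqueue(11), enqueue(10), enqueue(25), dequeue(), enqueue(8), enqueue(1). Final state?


enqueue(5) -> [5]
enqueue(22) -> [5, 22]
enqueue(11) -> [5, 22, 11]
enqueue(10) -> [5, 22, 11, 10]
enqueue(25) -> [5, 22, 11, 10, 25]
dequeue() returns 5 -> [22, 11, 10, 25]
enqueue(8) -> [22, 11, 10, 25, 8]
enqueue(1) -> [22, 11, 10, 25, 8, 1]
Final queue (front to back): [22, 11, 10, 25, 8, 1]


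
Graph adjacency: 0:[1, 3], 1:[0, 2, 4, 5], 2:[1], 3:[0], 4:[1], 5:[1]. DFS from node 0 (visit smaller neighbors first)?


DFS stack-based: start with [0]
Visit order: [0, 1, 2, 4, 5, 3]


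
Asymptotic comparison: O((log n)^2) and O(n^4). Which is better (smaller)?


polylogarithmic grows slower than quartic
O((log n)^2) is asymptotically smaller; O(n^4) grows faster


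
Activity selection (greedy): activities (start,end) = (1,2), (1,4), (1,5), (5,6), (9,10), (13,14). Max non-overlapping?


Greedy: pick earliest-ending, then skip overlaps.
Selected (4 activities): [(1, 2), (5, 6), (9, 10), (13, 14)]


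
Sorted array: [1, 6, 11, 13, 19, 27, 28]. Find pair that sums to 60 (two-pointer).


Two pointers: lo=0, hi=6
No pair sums to 60


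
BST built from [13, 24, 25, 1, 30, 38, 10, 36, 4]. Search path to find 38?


BST root = 13
Search for 38: compare at each node
Path: [13, 24, 25, 30, 38]


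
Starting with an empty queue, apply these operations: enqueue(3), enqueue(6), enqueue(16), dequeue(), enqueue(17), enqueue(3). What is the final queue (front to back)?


enqueue(3) -> [3]
enqueue(6) -> [3, 6]
enqueue(16) -> [3, 6, 16]
dequeue() returns 3 -> [6, 16]
enqueue(17) -> [6, 16, 17]
enqueue(3) -> [6, 16, 17, 3]
Final queue (front to back): [6, 16, 17, 3]


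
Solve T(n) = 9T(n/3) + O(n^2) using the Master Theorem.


a=9, b=3, c=2. log_3(9)=2 = c=2. Case 2: O(n^c log n) = O(n^2 log n)
Complexity: O(n^2 log n)


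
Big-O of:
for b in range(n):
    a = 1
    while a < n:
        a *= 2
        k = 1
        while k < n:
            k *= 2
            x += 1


Per nesting level: O(n) * O(log n) * O(log n) = O(n (log n)^2)
Complexity: O(n (log n)^2)


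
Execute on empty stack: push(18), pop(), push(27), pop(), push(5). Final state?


push(18) -> [18]
pop() returns 18 -> []
push(27) -> [27]
pop() returns 27 -> []
push(5) -> [5]
Final stack (bottom to top): [5]


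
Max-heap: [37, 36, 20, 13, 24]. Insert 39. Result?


Append 39: [37, 36, 20, 13, 24, 39]
Bubble up: swap idx 5(39) with idx 2(20); swap idx 2(39) with idx 0(37)
Result: [39, 36, 37, 13, 24, 20]


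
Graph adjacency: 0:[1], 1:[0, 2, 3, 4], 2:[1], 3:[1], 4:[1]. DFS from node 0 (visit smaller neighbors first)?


DFS stack-based: start with [0]
Visit order: [0, 1, 2, 3, 4]


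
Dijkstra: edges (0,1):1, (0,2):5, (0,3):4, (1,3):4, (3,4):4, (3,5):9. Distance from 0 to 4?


Dijkstra from 0:
Distances: {0: 0, 1: 1, 2: 5, 3: 4, 4: 8, 5: 13}
Shortest distance to 4 = 8, path = [0, 3, 4]


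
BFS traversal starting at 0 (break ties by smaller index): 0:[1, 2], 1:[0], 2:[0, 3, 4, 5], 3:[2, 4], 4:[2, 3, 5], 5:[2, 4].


BFS queue: start with [0]
Visit order: [0, 1, 2, 3, 4, 5]


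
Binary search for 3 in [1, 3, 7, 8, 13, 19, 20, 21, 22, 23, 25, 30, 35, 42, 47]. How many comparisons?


Search for 3:
[0,14] mid=7 arr[7]=21
[0,6] mid=3 arr[3]=8
[0,2] mid=1 arr[1]=3
Total: 3 comparisons


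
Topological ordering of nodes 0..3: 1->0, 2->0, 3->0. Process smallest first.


Kahn's algorithm, process smallest node first
Order: [1, 2, 3, 0]


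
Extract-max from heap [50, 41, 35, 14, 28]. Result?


Max = 50
Replace root with last, heapify down
Resulting heap: [41, 28, 35, 14]


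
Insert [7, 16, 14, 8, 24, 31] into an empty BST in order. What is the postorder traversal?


Root = 7; build tree by BST insertion.
Postorder traversal: [8, 14, 31, 24, 16, 7]


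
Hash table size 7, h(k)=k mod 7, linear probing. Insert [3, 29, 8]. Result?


Insertions: 3->slot 3; 29->slot 1; 8->slot 2
Table: [None, 29, 8, 3, None, None, None]


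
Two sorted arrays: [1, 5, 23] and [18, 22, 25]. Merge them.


Compare heads, take smaller each step.
Merged: [1, 5, 18, 22, 23, 25]


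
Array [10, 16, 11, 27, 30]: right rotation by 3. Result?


Right rotate by 3: [11, 27, 30, 10, 16]


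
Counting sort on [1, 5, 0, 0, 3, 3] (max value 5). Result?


Count array: [2, 1, 0, 2, 0, 1]
Reconstruct: [0, 0, 1, 3, 3, 5]


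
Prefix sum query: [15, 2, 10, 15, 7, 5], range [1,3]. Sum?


Prefix sums: [0, 15, 17, 27, 42, 49, 54]
Sum[1..3] = prefix[4] - prefix[1] = 42 - 15 = 27


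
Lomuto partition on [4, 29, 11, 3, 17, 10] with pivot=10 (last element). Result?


Elements <= 10 go left of pivot.
Result: [4, 3, 10, 29, 17, 11], pivot at index 2


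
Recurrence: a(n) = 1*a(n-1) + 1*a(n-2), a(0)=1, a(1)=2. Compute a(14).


Build bottom-up:
...a(12)=377, a(13)=610, a(14)=1*610+1*377=987


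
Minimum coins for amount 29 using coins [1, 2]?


dp[0]=0; dp[i]=1+min(dp[i-c] for c in coins)
...dp[24]=12, dp[25]=13, dp[26]=13, dp[27]=14, dp[28]=14, dp[29]=15
Minimum coins for 29 = 15


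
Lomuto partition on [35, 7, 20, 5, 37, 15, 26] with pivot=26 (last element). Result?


Elements <= 26 go left of pivot.
Result: [7, 20, 5, 15, 26, 35, 37], pivot at index 4


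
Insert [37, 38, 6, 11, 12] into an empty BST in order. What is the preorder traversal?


Root = 37; build tree by BST insertion.
Preorder traversal: [37, 6, 11, 12, 38]


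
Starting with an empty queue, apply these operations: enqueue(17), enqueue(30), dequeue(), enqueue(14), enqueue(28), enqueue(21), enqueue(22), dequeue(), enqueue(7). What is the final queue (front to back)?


enqueue(17) -> [17]
enqueue(30) -> [17, 30]
dequeue() returns 17 -> [30]
enqueue(14) -> [30, 14]
enqueue(28) -> [30, 14, 28]
enqueue(21) -> [30, 14, 28, 21]
enqueue(22) -> [30, 14, 28, 21, 22]
dequeue() returns 30 -> [14, 28, 21, 22]
enqueue(7) -> [14, 28, 21, 22, 7]
Final queue (front to back): [14, 28, 21, 22, 7]


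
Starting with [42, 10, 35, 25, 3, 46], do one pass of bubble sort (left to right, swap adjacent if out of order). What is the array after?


After one pass: [10, 35, 25, 3, 42, 46]


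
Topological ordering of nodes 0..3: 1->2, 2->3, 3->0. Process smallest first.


Kahn's algorithm, process smallest node first
Order: [1, 2, 3, 0]


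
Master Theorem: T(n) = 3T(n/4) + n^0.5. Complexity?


a=3, b=4, c=0.5. log_4(3)=0.792 > c=0.5. Case 1: O(n^log_b(a)) = O(n^0.792)
Complexity: O(n^0.792)


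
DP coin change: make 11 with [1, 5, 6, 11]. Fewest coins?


dp[0]=0; dp[i]=1+min(dp[i-c] for c in coins)
...dp[6]=1, dp[7]=2, dp[8]=3, dp[9]=4, dp[10]=2, dp[11]=1
Minimum coins for 11 = 1


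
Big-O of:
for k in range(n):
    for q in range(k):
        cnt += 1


Per nesting level: O(n) * O(n) [triangular over k] = O(n^2)
Complexity: O(n^2)


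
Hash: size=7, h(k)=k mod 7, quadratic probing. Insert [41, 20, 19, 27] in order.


Insertions: 41->slot 6; 20->slot 0; 19->slot 5; 27->slot 3
Table: [20, None, None, 27, None, 19, 41]


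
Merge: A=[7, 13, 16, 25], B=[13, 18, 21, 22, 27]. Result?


Compare heads, take smaller each step.
Merged: [7, 13, 13, 16, 18, 21, 22, 25, 27]


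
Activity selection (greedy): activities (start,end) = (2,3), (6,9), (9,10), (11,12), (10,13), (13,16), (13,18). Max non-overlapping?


Greedy: pick earliest-ending, then skip overlaps.
Selected (5 activities): [(2, 3), (6, 9), (9, 10), (11, 12), (13, 16)]


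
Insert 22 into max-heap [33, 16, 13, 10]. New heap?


Append 22: [33, 16, 13, 10, 22]
Bubble up: swap idx 4(22) with idx 1(16)
Result: [33, 22, 13, 10, 16]


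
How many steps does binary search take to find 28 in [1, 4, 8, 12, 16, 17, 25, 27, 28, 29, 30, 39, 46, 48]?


Search for 28:
[0,13] mid=6 arr[6]=25
[7,13] mid=10 arr[10]=30
[7,9] mid=8 arr[8]=28
Total: 3 comparisons


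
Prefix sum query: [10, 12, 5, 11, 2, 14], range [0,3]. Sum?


Prefix sums: [0, 10, 22, 27, 38, 40, 54]
Sum[0..3] = prefix[4] - prefix[0] = 38 - 0 = 38


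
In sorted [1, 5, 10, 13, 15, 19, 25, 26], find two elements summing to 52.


Two pointers: lo=0, hi=7
No pair sums to 52


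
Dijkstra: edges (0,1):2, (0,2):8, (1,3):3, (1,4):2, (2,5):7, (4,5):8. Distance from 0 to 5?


Dijkstra from 0:
Distances: {0: 0, 1: 2, 2: 8, 3: 5, 4: 4, 5: 12}
Shortest distance to 5 = 12, path = [0, 1, 4, 5]


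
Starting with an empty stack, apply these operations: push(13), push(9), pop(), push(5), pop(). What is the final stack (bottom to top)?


push(13) -> [13]
push(9) -> [13, 9]
pop() returns 9 -> [13]
push(5) -> [13, 5]
pop() returns 5 -> [13]
Final stack (bottom to top): [13]


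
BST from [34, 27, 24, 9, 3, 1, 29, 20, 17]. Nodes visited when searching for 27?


BST root = 34
Search for 27: compare at each node
Path: [34, 27]


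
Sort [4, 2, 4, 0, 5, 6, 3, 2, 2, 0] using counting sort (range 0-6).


Count array: [2, 0, 3, 1, 2, 1, 1]
Reconstruct: [0, 0, 2, 2, 2, 3, 4, 4, 5, 6]


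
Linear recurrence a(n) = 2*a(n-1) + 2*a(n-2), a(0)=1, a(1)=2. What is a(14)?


Build bottom-up:
...a(12)=136384, a(13)=372608, a(14)=2*372608+2*136384=1017984


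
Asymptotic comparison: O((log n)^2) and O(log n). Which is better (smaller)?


logarithmic grows slower than polylogarithmic
O(log n) is asymptotically smaller; O((log n)^2) grows faster


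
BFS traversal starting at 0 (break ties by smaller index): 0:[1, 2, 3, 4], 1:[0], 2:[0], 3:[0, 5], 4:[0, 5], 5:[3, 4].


BFS queue: start with [0]
Visit order: [0, 1, 2, 3, 4, 5]


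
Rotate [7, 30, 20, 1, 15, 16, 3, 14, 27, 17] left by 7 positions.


Left rotate by 7: [14, 27, 17, 7, 30, 20, 1, 15, 16, 3]


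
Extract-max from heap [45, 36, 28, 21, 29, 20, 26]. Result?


Max = 45
Replace root with last, heapify down
Resulting heap: [36, 29, 28, 21, 26, 20]


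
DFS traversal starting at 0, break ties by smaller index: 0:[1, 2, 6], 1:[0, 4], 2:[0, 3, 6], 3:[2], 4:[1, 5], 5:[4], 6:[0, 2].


DFS stack-based: start with [0]
Visit order: [0, 1, 4, 5, 2, 3, 6]


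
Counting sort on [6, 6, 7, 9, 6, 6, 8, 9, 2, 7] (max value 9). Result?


Count array: [0, 0, 1, 0, 0, 0, 4, 2, 1, 2]
Reconstruct: [2, 6, 6, 6, 6, 7, 7, 8, 9, 9]


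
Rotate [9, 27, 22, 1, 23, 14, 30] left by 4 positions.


Left rotate by 4: [23, 14, 30, 9, 27, 22, 1]


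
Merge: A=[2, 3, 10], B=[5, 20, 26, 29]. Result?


Compare heads, take smaller each step.
Merged: [2, 3, 5, 10, 20, 26, 29]


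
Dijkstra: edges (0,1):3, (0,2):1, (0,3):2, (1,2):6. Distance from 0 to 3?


Dijkstra from 0:
Distances: {0: 0, 1: 3, 2: 1, 3: 2}
Shortest distance to 3 = 2, path = [0, 3]


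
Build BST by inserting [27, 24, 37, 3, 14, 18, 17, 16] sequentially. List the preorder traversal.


Root = 27; build tree by BST insertion.
Preorder traversal: [27, 24, 3, 14, 18, 17, 16, 37]


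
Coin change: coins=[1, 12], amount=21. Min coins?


dp[0]=0; dp[i]=1+min(dp[i-c] for c in coins)
...dp[16]=5, dp[17]=6, dp[18]=7, dp[19]=8, dp[20]=9, dp[21]=10
Minimum coins for 21 = 10


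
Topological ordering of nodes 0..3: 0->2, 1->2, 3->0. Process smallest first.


Kahn's algorithm, process smallest node first
Order: [1, 3, 0, 2]


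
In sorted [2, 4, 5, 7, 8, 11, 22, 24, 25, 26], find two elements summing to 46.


Two pointers: lo=0, hi=9
Found pair: (22, 24) summing to 46


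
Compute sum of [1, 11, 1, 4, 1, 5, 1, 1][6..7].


Prefix sums: [0, 1, 12, 13, 17, 18, 23, 24, 25]
Sum[6..7] = prefix[8] - prefix[6] = 25 - 23 = 2


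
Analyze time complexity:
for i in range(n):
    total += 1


Per nesting level: O(n) = O(n)
Complexity: O(n)


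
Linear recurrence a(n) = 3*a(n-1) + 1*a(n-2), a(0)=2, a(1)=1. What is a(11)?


Build bottom-up:
...a(9)=20824, a(10)=68777, a(11)=3*68777+1*20824=227155


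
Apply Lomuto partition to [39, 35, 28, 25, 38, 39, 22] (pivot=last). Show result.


Elements <= 22 go left of pivot.
Result: [22, 35, 28, 25, 38, 39, 39], pivot at index 0


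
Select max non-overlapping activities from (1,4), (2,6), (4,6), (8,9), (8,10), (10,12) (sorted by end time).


Greedy: pick earliest-ending, then skip overlaps.
Selected (4 activities): [(1, 4), (4, 6), (8, 9), (10, 12)]


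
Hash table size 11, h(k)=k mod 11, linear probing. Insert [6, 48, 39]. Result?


Insertions: 6->slot 6; 48->slot 4; 39->slot 7
Table: [None, None, None, None, 48, None, 6, 39, None, None, None]


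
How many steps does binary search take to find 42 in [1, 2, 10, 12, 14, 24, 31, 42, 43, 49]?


Search for 42:
[0,9] mid=4 arr[4]=14
[5,9] mid=7 arr[7]=42
Total: 2 comparisons


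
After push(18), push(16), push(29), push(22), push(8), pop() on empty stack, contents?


push(18) -> [18]
push(16) -> [18, 16]
push(29) -> [18, 16, 29]
push(22) -> [18, 16, 29, 22]
push(8) -> [18, 16, 29, 22, 8]
pop() returns 8 -> [18, 16, 29, 22]
Final stack (bottom to top): [18, 16, 29, 22]


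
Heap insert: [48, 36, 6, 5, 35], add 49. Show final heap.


Append 49: [48, 36, 6, 5, 35, 49]
Bubble up: swap idx 5(49) with idx 2(6); swap idx 2(49) with idx 0(48)
Result: [49, 36, 48, 5, 35, 6]


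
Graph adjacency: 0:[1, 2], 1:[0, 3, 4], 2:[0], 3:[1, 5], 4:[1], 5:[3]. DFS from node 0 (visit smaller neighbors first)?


DFS stack-based: start with [0]
Visit order: [0, 1, 3, 5, 4, 2]


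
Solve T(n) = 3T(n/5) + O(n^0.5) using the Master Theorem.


a=3, b=5, c=0.5. log_5(3)=0.683 > c=0.5. Case 1: O(n^log_b(a)) = O(n^0.683)
Complexity: O(n^0.683)


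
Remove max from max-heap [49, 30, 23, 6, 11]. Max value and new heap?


Max = 49
Replace root with last, heapify down
Resulting heap: [30, 11, 23, 6]


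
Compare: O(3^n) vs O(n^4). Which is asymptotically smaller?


quartic grows slower than exponential (base 3)
O(n^4) is asymptotically smaller; O(3^n) grows faster


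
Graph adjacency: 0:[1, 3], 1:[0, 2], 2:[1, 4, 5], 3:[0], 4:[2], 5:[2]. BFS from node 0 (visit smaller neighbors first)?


BFS queue: start with [0]
Visit order: [0, 1, 3, 2, 4, 5]


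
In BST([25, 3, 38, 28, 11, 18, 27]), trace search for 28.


BST root = 25
Search for 28: compare at each node
Path: [25, 38, 28]


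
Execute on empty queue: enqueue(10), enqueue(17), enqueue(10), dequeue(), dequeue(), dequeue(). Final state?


enqueue(10) -> [10]
enqueue(17) -> [10, 17]
enqueue(10) -> [10, 17, 10]
dequeue() returns 10 -> [17, 10]
dequeue() returns 17 -> [10]
dequeue() returns 10 -> []
Final queue (front to back): []


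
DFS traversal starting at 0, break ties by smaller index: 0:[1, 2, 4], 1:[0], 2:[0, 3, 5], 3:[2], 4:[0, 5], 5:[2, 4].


DFS stack-based: start with [0]
Visit order: [0, 1, 2, 3, 5, 4]


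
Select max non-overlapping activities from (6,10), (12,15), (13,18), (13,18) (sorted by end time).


Greedy: pick earliest-ending, then skip overlaps.
Selected (2 activities): [(6, 10), (12, 15)]


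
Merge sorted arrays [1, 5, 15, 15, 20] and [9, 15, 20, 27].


Compare heads, take smaller each step.
Merged: [1, 5, 9, 15, 15, 15, 20, 20, 27]


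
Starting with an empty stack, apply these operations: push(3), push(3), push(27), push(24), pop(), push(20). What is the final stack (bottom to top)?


push(3) -> [3]
push(3) -> [3, 3]
push(27) -> [3, 3, 27]
push(24) -> [3, 3, 27, 24]
pop() returns 24 -> [3, 3, 27]
push(20) -> [3, 3, 27, 20]
Final stack (bottom to top): [3, 3, 27, 20]


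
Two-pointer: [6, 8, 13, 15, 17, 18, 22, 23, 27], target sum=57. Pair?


Two pointers: lo=0, hi=8
No pair sums to 57


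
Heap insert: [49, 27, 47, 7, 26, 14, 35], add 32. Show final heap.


Append 32: [49, 27, 47, 7, 26, 14, 35, 32]
Bubble up: swap idx 7(32) with idx 3(7); swap idx 3(32) with idx 1(27)
Result: [49, 32, 47, 27, 26, 14, 35, 7]


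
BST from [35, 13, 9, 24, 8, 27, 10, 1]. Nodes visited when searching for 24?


BST root = 35
Search for 24: compare at each node
Path: [35, 13, 24]


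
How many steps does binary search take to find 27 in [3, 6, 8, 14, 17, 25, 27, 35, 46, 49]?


Search for 27:
[0,9] mid=4 arr[4]=17
[5,9] mid=7 arr[7]=35
[5,6] mid=5 arr[5]=25
[6,6] mid=6 arr[6]=27
Total: 4 comparisons


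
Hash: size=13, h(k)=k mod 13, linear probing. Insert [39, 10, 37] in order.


Insertions: 39->slot 0; 10->slot 10; 37->slot 11
Table: [39, None, None, None, None, None, None, None, None, None, 10, 37, None]


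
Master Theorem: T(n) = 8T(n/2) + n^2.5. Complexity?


a=8, b=2, c=2.5. log_2(8)=3 > c=2.5. Case 1: O(n^log_b(a)) = O(n^3)
Complexity: O(n^3)


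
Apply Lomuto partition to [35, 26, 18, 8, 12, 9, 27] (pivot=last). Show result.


Elements <= 27 go left of pivot.
Result: [26, 18, 8, 12, 9, 27, 35], pivot at index 5


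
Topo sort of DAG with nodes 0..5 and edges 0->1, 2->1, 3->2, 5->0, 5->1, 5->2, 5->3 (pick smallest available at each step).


Kahn's algorithm, process smallest node first
Order: [4, 5, 0, 3, 2, 1]


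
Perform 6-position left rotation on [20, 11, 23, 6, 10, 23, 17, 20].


Left rotate by 6: [17, 20, 20, 11, 23, 6, 10, 23]


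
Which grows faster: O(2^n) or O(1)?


constant grows slower than exponential
O(1) is asymptotically smaller; O(2^n) grows faster


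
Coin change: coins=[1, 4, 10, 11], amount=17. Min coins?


dp[0]=0; dp[i]=1+min(dp[i-c] for c in coins)
...dp[12]=2, dp[13]=3, dp[14]=2, dp[15]=2, dp[16]=3, dp[17]=4
Minimum coins for 17 = 4


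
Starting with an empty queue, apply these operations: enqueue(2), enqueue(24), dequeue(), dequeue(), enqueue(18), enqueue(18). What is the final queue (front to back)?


enqueue(2) -> [2]
enqueue(24) -> [2, 24]
dequeue() returns 2 -> [24]
dequeue() returns 24 -> []
enqueue(18) -> [18]
enqueue(18) -> [18, 18]
Final queue (front to back): [18, 18]


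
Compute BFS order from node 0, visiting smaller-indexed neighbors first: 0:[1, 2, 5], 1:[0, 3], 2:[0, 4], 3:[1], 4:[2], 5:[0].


BFS queue: start with [0]
Visit order: [0, 1, 2, 5, 3, 4]


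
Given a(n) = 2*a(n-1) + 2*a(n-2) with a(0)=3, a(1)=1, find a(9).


Build bottom-up:
...a(7)=1048, a(8)=2864, a(9)=2*2864+2*1048=7824


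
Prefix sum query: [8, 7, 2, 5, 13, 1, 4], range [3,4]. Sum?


Prefix sums: [0, 8, 15, 17, 22, 35, 36, 40]
Sum[3..4] = prefix[5] - prefix[3] = 35 - 17 = 18


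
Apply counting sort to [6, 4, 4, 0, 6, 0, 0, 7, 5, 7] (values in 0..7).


Count array: [3, 0, 0, 0, 2, 1, 2, 2]
Reconstruct: [0, 0, 0, 4, 4, 5, 6, 6, 7, 7]


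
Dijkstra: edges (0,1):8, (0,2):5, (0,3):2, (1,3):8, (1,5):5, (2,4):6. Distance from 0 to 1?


Dijkstra from 0:
Distances: {0: 0, 1: 8, 2: 5, 3: 2, 4: 11, 5: 13}
Shortest distance to 1 = 8, path = [0, 1]


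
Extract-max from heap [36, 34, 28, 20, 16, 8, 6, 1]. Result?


Max = 36
Replace root with last, heapify down
Resulting heap: [34, 20, 28, 1, 16, 8, 6]


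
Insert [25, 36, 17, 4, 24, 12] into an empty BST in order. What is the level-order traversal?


Root = 25; build tree by BST insertion.
Level-Order traversal: [25, 17, 36, 4, 24, 12]


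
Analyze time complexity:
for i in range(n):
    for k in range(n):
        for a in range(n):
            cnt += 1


Per nesting level: O(n) * O(n) * O(n) = O(n^3)
Complexity: O(n^3)


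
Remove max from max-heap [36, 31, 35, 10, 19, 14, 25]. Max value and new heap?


Max = 36
Replace root with last, heapify down
Resulting heap: [35, 31, 25, 10, 19, 14]


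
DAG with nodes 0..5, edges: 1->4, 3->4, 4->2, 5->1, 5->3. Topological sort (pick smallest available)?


Kahn's algorithm, process smallest node first
Order: [0, 5, 1, 3, 4, 2]


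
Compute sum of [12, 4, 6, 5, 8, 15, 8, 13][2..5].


Prefix sums: [0, 12, 16, 22, 27, 35, 50, 58, 71]
Sum[2..5] = prefix[6] - prefix[2] = 50 - 16 = 34


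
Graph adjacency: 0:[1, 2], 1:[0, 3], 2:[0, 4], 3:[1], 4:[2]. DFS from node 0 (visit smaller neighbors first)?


DFS stack-based: start with [0]
Visit order: [0, 1, 3, 2, 4]


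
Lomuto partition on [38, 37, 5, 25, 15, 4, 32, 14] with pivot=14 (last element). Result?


Elements <= 14 go left of pivot.
Result: [5, 4, 14, 25, 15, 37, 32, 38], pivot at index 2


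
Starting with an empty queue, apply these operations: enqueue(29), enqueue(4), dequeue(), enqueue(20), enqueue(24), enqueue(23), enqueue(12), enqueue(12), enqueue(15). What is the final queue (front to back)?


enqueue(29) -> [29]
enqueue(4) -> [29, 4]
dequeue() returns 29 -> [4]
enqueue(20) -> [4, 20]
enqueue(24) -> [4, 20, 24]
enqueue(23) -> [4, 20, 24, 23]
enqueue(12) -> [4, 20, 24, 23, 12]
enqueue(12) -> [4, 20, 24, 23, 12, 12]
enqueue(15) -> [4, 20, 24, 23, 12, 12, 15]
Final queue (front to back): [4, 20, 24, 23, 12, 12, 15]


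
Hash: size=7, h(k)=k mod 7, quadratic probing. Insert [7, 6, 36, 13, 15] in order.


Insertions: 7->slot 0; 6->slot 6; 36->slot 1; 13->slot 3; 15->slot 2
Table: [7, 36, 15, 13, None, None, 6]


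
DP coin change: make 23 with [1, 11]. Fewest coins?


dp[0]=0; dp[i]=1+min(dp[i-c] for c in coins)
...dp[18]=8, dp[19]=9, dp[20]=10, dp[21]=11, dp[22]=2, dp[23]=3
Minimum coins for 23 = 3


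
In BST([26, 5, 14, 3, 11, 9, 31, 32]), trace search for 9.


BST root = 26
Search for 9: compare at each node
Path: [26, 5, 14, 11, 9]


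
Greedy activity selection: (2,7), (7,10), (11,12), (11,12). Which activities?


Greedy: pick earliest-ending, then skip overlaps.
Selected (3 activities): [(2, 7), (7, 10), (11, 12)]


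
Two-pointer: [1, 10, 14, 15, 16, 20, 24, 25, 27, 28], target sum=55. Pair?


Two pointers: lo=0, hi=9
Found pair: (27, 28) summing to 55


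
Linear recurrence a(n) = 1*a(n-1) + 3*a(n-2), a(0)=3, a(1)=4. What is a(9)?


Build bottom-up:
...a(7)=748, a(8)=1741, a(9)=1*1741+3*748=3985


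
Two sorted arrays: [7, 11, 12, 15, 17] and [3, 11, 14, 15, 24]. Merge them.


Compare heads, take smaller each step.
Merged: [3, 7, 11, 11, 12, 14, 15, 15, 17, 24]


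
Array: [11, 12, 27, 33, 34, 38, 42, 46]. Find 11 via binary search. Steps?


Search for 11:
[0,7] mid=3 arr[3]=33
[0,2] mid=1 arr[1]=12
[0,0] mid=0 arr[0]=11
Total: 3 comparisons


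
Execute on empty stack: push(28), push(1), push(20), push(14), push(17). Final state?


push(28) -> [28]
push(1) -> [28, 1]
push(20) -> [28, 1, 20]
push(14) -> [28, 1, 20, 14]
push(17) -> [28, 1, 20, 14, 17]
Final stack (bottom to top): [28, 1, 20, 14, 17]


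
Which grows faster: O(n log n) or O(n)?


linear grows slower than linearithmic
O(n) is asymptotically smaller; O(n log n) grows faster


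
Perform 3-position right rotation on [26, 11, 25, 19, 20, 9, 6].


Right rotate by 3: [20, 9, 6, 26, 11, 25, 19]


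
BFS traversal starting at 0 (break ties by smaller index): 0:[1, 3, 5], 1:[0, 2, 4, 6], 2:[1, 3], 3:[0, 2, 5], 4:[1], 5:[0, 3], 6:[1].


BFS queue: start with [0]
Visit order: [0, 1, 3, 5, 2, 4, 6]


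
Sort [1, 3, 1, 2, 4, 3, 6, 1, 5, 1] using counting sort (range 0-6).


Count array: [0, 4, 1, 2, 1, 1, 1]
Reconstruct: [1, 1, 1, 1, 2, 3, 3, 4, 5, 6]


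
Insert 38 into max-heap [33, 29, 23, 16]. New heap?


Append 38: [33, 29, 23, 16, 38]
Bubble up: swap idx 4(38) with idx 1(29); swap idx 1(38) with idx 0(33)
Result: [38, 33, 23, 16, 29]


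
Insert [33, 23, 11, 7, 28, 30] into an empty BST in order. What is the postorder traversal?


Root = 33; build tree by BST insertion.
Postorder traversal: [7, 11, 30, 28, 23, 33]


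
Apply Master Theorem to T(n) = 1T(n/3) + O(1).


a=1, b=3, c=0. log_3(1)=0 = c=0. Case 2: O(n^c log n) = O(log n)
Complexity: O(log n)


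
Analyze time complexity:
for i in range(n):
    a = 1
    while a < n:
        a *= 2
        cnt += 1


Per nesting level: O(n) * O(log n) = O(n log n)
Complexity: O(n log n)


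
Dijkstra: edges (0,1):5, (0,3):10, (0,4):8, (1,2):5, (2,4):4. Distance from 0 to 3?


Dijkstra from 0:
Distances: {0: 0, 1: 5, 2: 10, 3: 10, 4: 8}
Shortest distance to 3 = 10, path = [0, 3]


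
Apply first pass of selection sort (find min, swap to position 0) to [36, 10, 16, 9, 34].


After one pass: [9, 10, 16, 36, 34]


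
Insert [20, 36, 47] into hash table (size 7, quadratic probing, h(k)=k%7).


Insertions: 20->slot 6; 36->slot 1; 47->slot 5
Table: [None, 36, None, None, None, 47, 20]


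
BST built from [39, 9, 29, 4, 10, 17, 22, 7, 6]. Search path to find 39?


BST root = 39
Search for 39: compare at each node
Path: [39]


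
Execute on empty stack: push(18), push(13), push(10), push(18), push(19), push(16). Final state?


push(18) -> [18]
push(13) -> [18, 13]
push(10) -> [18, 13, 10]
push(18) -> [18, 13, 10, 18]
push(19) -> [18, 13, 10, 18, 19]
push(16) -> [18, 13, 10, 18, 19, 16]
Final stack (bottom to top): [18, 13, 10, 18, 19, 16]


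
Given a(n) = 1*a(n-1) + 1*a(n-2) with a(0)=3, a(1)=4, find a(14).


Build bottom-up:
...a(12)=843, a(13)=1364, a(14)=1*1364+1*843=2207


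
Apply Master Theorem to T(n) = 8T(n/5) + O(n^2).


a=8, b=5, c=2. log_5(8)=1.292 < c=2. Case 3: O(n^c) = O(n^2)
Complexity: O(n^2)


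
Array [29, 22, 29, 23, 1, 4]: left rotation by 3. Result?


Left rotate by 3: [23, 1, 4, 29, 22, 29]


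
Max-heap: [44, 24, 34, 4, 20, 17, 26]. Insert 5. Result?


Append 5: [44, 24, 34, 4, 20, 17, 26, 5]
Bubble up: swap idx 7(5) with idx 3(4)
Result: [44, 24, 34, 5, 20, 17, 26, 4]


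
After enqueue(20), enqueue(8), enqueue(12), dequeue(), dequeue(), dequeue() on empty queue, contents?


enqueue(20) -> [20]
enqueue(8) -> [20, 8]
enqueue(12) -> [20, 8, 12]
dequeue() returns 20 -> [8, 12]
dequeue() returns 8 -> [12]
dequeue() returns 12 -> []
Final queue (front to back): []


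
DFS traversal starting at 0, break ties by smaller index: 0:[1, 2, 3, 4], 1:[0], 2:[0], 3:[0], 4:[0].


DFS stack-based: start with [0]
Visit order: [0, 1, 2, 3, 4]


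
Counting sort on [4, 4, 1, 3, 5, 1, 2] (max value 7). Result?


Count array: [0, 2, 1, 1, 2, 1, 0, 0]
Reconstruct: [1, 1, 2, 3, 4, 4, 5]


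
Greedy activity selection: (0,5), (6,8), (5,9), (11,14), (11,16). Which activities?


Greedy: pick earliest-ending, then skip overlaps.
Selected (3 activities): [(0, 5), (6, 8), (11, 14)]


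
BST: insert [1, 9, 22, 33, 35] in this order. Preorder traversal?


Root = 1; build tree by BST insertion.
Preorder traversal: [1, 9, 22, 33, 35]


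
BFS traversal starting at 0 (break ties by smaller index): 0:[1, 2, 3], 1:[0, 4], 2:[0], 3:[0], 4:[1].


BFS queue: start with [0]
Visit order: [0, 1, 2, 3, 4]


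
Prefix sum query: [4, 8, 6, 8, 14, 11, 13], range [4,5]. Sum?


Prefix sums: [0, 4, 12, 18, 26, 40, 51, 64]
Sum[4..5] = prefix[6] - prefix[4] = 51 - 26 = 25


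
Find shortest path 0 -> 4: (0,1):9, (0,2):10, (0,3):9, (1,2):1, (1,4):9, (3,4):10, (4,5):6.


Dijkstra from 0:
Distances: {0: 0, 1: 9, 2: 10, 3: 9, 4: 18, 5: 24}
Shortest distance to 4 = 18, path = [0, 1, 4]


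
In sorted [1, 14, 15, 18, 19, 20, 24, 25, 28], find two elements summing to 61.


Two pointers: lo=0, hi=8
No pair sums to 61


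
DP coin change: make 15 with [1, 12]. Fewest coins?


dp[0]=0; dp[i]=1+min(dp[i-c] for c in coins)
...dp[10]=10, dp[11]=11, dp[12]=1, dp[13]=2, dp[14]=3, dp[15]=4
Minimum coins for 15 = 4


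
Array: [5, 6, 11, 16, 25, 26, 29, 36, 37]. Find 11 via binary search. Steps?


Search for 11:
[0,8] mid=4 arr[4]=25
[0,3] mid=1 arr[1]=6
[2,3] mid=2 arr[2]=11
Total: 3 comparisons


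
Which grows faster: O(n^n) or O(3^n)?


exponential (base 3) grows slower than n^n
O(3^n) is asymptotically smaller; O(n^n) grows faster


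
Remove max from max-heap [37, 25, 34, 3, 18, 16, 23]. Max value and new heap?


Max = 37
Replace root with last, heapify down
Resulting heap: [34, 25, 23, 3, 18, 16]


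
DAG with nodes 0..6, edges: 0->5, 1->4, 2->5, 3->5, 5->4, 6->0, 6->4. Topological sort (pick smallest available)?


Kahn's algorithm, process smallest node first
Order: [1, 2, 3, 6, 0, 5, 4]
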